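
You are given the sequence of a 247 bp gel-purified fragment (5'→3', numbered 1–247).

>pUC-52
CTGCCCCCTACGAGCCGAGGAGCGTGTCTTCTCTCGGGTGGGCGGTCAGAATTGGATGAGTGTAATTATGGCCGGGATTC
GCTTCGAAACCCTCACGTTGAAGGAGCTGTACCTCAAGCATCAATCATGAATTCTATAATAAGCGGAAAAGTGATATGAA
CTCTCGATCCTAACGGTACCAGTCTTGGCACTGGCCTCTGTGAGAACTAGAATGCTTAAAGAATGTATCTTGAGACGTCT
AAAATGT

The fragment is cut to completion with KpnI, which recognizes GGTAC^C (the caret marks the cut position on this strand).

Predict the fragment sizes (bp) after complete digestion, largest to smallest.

179, 68 bp

The KpnI site (GGTACC) starts at position 175.
KpnI cuts after base 5 of each site (before the last base), so after position 179.
Linear molecule, 1 cut → 2 fragments:
  1–179 → 179 bp
  180–247 → 68 bp
Sorted largest to smallest: 179, 68 bp.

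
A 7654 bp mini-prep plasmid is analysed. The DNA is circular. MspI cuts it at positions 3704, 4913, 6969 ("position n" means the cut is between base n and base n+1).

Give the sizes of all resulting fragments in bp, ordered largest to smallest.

Circular molecule, 3 cuts → 3 fragments:
  4913 − 3704 = 1209 bp
  6969 − 4913 = 2056 bp
  wrap: 7654 − 6969 + 3704 = 4389 bp
Sorted largest to smallest: 4389, 2056, 1209 bp.

4389, 2056, 1209 bp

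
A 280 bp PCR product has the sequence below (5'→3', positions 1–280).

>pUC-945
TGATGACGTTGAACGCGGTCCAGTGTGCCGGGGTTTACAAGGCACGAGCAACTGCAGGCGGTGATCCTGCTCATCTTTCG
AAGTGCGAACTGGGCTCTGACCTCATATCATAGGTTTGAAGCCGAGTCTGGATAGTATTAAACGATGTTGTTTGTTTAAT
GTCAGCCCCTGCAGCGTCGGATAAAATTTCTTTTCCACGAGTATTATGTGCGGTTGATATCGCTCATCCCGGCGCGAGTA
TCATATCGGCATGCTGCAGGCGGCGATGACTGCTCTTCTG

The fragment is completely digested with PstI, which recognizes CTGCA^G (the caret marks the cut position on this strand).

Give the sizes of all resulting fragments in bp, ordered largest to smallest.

117, 85, 56, 22 bp

PstI sites (CTGCAG) start at positions 52, 169, 254.
PstI cuts after base 5 of each site (before the last base), so after positions 56, 173, 258.
Linear molecule, 3 cuts → 4 fragments:
  1–56 → 56 bp
  57–173 → 117 bp
  174–258 → 85 bp
  259–280 → 22 bp
Sorted largest to smallest: 117, 85, 56, 22 bp.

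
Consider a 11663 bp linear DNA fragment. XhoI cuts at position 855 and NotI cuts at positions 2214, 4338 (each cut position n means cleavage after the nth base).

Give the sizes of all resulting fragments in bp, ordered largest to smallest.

7325, 2124, 1359, 855 bp

Combined cut positions (sorted): 855, 2214, 4338.
Linear molecule, 3 cuts → 4 fragments:
  855 − 0 = 855 bp
  2214 − 855 = 1359 bp
  4338 − 2214 = 2124 bp
  11663 − 4338 = 7325 bp
Sorted largest to smallest: 7325, 2124, 1359, 855 bp.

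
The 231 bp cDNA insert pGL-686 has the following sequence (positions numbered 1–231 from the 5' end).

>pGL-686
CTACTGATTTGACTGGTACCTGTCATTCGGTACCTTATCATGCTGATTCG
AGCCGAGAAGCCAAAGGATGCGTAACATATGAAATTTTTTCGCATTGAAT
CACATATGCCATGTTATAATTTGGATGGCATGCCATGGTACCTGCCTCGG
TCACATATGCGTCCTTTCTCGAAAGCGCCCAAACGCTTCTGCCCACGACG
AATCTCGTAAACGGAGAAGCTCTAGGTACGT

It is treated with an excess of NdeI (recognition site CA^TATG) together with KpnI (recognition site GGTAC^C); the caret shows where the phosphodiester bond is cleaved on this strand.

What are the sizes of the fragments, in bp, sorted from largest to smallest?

76, 44, 37, 27, 19, 14, 14 bp

NdeI sites (CATATG) start at positions 76, 103, 154.
NdeI cuts after base 2 of each site, so after positions 77, 104, 155.
KpnI sites (GGTACC) start at positions 15, 29, 137.
KpnI cuts after base 5 of each site (before the last base), so after positions 19, 33, 141.
Combined cut positions: 19, 33, 77, 104, 141, 155.
Linear molecule, 6 cuts → 7 fragments:
  1–19 → 19 bp
  20–33 → 14 bp
  34–77 → 44 bp
  78–104 → 27 bp
  105–141 → 37 bp
  142–155 → 14 bp
  156–231 → 76 bp
Sorted largest to smallest: 76, 44, 37, 27, 19, 14, 14 bp.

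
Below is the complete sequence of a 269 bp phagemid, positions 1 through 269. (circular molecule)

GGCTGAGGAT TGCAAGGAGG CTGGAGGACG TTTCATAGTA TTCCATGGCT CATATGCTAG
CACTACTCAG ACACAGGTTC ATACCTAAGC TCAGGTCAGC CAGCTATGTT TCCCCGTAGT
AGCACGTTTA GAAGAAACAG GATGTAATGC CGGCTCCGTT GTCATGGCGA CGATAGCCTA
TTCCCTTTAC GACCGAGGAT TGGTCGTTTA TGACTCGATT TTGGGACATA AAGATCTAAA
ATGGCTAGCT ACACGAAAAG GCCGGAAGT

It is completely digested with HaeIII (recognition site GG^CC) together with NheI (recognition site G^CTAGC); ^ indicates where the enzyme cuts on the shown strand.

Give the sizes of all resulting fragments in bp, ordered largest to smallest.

188, 64, 17 bp

The HaeIII site (GGCC) starts at position 260.
HaeIII cuts after base 2 of each site, so after position 261.
NheI sites (GCTAGC) start at positions 56, 244.
NheI cuts after the first base of each site, so after positions 56, 244.
Combined cut positions: 56, 244, 261.
Circular molecule, 3 cuts → 3 fragments:
  57–244 → 188 bp
  245–261 → 17 bp
  262–269 then 1–56 → 8 + 56 = 64 bp
Sorted largest to smallest: 188, 64, 17 bp.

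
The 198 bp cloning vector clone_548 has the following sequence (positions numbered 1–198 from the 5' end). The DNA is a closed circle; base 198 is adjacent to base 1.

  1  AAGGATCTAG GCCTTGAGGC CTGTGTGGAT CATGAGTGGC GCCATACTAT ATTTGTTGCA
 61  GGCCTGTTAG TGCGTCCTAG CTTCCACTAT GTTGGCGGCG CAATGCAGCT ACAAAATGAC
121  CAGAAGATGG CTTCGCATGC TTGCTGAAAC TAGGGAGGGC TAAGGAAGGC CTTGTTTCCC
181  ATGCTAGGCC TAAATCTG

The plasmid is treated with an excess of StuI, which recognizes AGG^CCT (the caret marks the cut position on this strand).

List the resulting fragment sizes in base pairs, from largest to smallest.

StuI sites (AGGCCT) start at positions 9, 17, 60, 167, 186.
StuI cuts after base 3 of each site, so after positions 11, 19, 62, 169, 188.
Circular molecule, 5 cuts → 5 fragments:
  12–19 → 8 bp
  20–62 → 43 bp
  63–169 → 107 bp
  170–188 → 19 bp
  189–198 then 1–11 → 10 + 11 = 21 bp
Sorted largest to smallest: 107, 43, 21, 19, 8 bp.

107, 43, 21, 19, 8 bp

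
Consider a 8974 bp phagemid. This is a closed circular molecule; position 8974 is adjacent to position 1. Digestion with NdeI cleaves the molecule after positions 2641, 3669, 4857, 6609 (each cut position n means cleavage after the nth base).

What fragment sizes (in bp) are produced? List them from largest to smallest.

5006, 1752, 1188, 1028 bp

Circular molecule, 4 cuts → 4 fragments:
  3669 − 2641 = 1028 bp
  4857 − 3669 = 1188 bp
  6609 − 4857 = 1752 bp
  wrap: 8974 − 6609 + 2641 = 5006 bp
Sorted largest to smallest: 5006, 1752, 1188, 1028 bp.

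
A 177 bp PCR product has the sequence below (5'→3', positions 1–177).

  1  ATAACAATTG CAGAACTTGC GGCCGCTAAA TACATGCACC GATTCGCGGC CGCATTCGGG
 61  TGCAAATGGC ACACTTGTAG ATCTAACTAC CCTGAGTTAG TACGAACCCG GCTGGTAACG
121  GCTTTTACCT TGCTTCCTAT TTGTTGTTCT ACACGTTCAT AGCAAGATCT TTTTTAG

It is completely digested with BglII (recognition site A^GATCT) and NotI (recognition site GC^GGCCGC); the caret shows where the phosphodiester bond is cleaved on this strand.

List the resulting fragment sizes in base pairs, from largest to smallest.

BglII sites (AGATCT) start at positions 79, 165.
BglII cuts after the first base of each site, so after positions 79, 165.
NotI sites (GCGGCCGC) start at positions 19, 46.
NotI cuts after base 2 of each site, so after positions 20, 47.
Combined cut positions: 20, 47, 79, 165.
Linear molecule, 4 cuts → 5 fragments:
  1–20 → 20 bp
  21–47 → 27 bp
  48–79 → 32 bp
  80–165 → 86 bp
  166–177 → 12 bp
Sorted largest to smallest: 86, 32, 27, 20, 12 bp.

86, 32, 27, 20, 12 bp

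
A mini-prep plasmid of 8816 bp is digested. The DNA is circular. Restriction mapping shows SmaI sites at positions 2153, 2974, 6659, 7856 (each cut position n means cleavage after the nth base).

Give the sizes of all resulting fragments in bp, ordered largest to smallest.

Circular molecule, 4 cuts → 4 fragments:
  2974 − 2153 = 821 bp
  6659 − 2974 = 3685 bp
  7856 − 6659 = 1197 bp
  wrap: 8816 − 7856 + 2153 = 3113 bp
Sorted largest to smallest: 3685, 3113, 1197, 821 bp.

3685, 3113, 1197, 821 bp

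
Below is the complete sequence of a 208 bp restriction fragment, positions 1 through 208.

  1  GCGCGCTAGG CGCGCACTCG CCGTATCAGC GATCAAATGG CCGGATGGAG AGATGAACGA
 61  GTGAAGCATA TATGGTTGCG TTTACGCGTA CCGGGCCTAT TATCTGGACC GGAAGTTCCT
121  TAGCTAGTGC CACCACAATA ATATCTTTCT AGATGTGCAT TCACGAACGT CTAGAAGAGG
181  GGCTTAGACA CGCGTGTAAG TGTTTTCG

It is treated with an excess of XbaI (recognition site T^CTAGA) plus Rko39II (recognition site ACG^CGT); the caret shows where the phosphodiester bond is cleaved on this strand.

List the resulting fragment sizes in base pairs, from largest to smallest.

XbaI sites (TCTAGA) start at positions 148, 170.
XbaI cuts after the first base of each site, so after positions 148, 170.
Rko39II sites (ACGCGT) start at positions 84, 190.
Rko39II cuts after base 3 of each site, so after positions 86, 192.
Combined cut positions: 86, 148, 170, 192.
Linear molecule, 4 cuts → 5 fragments:
  1–86 → 86 bp
  87–148 → 62 bp
  149–170 → 22 bp
  171–192 → 22 bp
  193–208 → 16 bp
Sorted largest to smallest: 86, 62, 22, 22, 16 bp.

86, 62, 22, 22, 16 bp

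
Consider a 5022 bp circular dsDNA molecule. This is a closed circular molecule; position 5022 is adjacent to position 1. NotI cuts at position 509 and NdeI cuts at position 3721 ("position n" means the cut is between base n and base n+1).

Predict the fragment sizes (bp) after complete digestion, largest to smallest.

3212, 1810 bp

Combined cut positions (sorted): 509, 3721.
Circular molecule, 2 cuts → 2 fragments:
  3721 − 509 = 3212 bp
  wrap: 5022 − 3721 + 509 = 1810 bp
Sorted largest to smallest: 3212, 1810 bp.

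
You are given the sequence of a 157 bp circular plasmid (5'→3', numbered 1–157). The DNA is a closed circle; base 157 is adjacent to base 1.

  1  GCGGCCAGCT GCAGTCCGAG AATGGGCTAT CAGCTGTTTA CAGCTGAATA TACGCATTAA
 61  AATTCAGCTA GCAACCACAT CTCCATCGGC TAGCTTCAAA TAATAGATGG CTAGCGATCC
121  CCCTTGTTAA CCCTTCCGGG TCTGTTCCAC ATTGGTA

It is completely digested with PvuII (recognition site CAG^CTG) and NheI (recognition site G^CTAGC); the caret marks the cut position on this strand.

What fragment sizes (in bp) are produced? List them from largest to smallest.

PvuII sites (CAGCTG) start at positions 6, 31, 41.
PvuII cuts after base 3 of each site, so after positions 8, 33, 43.
NheI sites (GCTAGC) start at positions 67, 89, 110.
NheI cuts after the first base of each site, so after positions 67, 89, 110.
Combined cut positions: 8, 33, 43, 67, 89, 110.
Circular molecule, 6 cuts → 6 fragments:
  9–33 → 25 bp
  34–43 → 10 bp
  44–67 → 24 bp
  68–89 → 22 bp
  90–110 → 21 bp
  111–157 then 1–8 → 47 + 8 = 55 bp
Sorted largest to smallest: 55, 25, 24, 22, 21, 10 bp.

55, 25, 24, 22, 21, 10 bp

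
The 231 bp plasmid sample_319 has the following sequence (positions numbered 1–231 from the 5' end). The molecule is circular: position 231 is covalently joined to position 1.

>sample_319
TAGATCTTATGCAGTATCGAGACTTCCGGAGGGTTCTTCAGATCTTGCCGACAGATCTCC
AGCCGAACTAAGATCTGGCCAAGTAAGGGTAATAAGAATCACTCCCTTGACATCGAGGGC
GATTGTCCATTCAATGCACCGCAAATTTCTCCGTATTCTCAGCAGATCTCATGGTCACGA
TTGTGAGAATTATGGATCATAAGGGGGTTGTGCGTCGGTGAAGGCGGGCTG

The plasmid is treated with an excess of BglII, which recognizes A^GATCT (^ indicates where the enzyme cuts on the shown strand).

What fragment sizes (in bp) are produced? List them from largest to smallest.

BglII sites (AGATCT) start at positions 2, 40, 53, 71, 164.
BglII cuts after the first base of each site, so after positions 2, 40, 53, 71, 164.
Circular molecule, 5 cuts → 5 fragments:
  3–40 → 38 bp
  41–53 → 13 bp
  54–71 → 18 bp
  72–164 → 93 bp
  165–231 then 1–2 → 67 + 2 = 69 bp
Sorted largest to smallest: 93, 69, 38, 18, 13 bp.

93, 69, 38, 18, 13 bp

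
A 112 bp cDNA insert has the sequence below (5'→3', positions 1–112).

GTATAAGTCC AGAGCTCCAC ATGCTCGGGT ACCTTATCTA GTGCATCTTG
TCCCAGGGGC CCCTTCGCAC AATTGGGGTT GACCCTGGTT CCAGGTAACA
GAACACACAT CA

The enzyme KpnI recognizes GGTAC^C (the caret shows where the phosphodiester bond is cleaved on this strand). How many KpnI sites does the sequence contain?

1

GGTACC occurs starting at position 28.
KpnI cuts at 1 site.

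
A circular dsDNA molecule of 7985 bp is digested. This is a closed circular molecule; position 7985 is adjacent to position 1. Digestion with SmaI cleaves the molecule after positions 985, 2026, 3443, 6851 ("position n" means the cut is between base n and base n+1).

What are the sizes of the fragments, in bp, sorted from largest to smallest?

3408, 2119, 1417, 1041 bp

Circular molecule, 4 cuts → 4 fragments:
  2026 − 985 = 1041 bp
  3443 − 2026 = 1417 bp
  6851 − 3443 = 3408 bp
  wrap: 7985 − 6851 + 985 = 2119 bp
Sorted largest to smallest: 3408, 2119, 1417, 1041 bp.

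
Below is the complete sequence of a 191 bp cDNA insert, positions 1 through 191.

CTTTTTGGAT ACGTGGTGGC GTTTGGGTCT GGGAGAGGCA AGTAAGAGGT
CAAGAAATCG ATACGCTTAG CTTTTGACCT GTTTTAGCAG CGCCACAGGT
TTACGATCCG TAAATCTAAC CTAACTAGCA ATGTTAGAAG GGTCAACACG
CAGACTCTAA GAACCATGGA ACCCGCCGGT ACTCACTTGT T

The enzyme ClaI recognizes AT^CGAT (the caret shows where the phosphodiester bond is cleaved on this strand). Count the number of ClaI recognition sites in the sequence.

ATCGAT occurs starting at position 57.
ClaI cuts at 1 site.

1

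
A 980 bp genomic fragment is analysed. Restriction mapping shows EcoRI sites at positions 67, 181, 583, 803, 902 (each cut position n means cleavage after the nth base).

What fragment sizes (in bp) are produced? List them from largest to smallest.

402, 220, 114, 99, 78, 67 bp

Linear molecule, 5 cuts → 6 fragments:
  67 − 0 = 67 bp
  181 − 67 = 114 bp
  583 − 181 = 402 bp
  803 − 583 = 220 bp
  902 − 803 = 99 bp
  980 − 902 = 78 bp
Sorted largest to smallest: 402, 220, 114, 99, 78, 67 bp.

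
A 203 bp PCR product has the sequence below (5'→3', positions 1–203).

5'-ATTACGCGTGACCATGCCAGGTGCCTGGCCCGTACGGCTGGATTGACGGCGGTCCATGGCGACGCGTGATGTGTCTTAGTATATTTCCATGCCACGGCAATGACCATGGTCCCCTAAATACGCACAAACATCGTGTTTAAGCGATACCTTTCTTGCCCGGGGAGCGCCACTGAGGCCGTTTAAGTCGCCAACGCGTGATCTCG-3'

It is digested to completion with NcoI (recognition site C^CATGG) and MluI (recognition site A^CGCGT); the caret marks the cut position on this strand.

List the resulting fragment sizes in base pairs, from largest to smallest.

87, 50, 42, 12, 8, 4 bp

NcoI sites (CCATGG) start at positions 54, 104.
NcoI cuts after the first base of each site, so after positions 54, 104.
MluI sites (ACGCGT) start at positions 4, 62, 191.
MluI cuts after the first base of each site, so after positions 4, 62, 191.
Combined cut positions: 4, 54, 62, 104, 191.
Linear molecule, 5 cuts → 6 fragments:
  1–4 → 4 bp
  5–54 → 50 bp
  55–62 → 8 bp
  63–104 → 42 bp
  105–191 → 87 bp
  192–203 → 12 bp
Sorted largest to smallest: 87, 50, 42, 12, 8, 4 bp.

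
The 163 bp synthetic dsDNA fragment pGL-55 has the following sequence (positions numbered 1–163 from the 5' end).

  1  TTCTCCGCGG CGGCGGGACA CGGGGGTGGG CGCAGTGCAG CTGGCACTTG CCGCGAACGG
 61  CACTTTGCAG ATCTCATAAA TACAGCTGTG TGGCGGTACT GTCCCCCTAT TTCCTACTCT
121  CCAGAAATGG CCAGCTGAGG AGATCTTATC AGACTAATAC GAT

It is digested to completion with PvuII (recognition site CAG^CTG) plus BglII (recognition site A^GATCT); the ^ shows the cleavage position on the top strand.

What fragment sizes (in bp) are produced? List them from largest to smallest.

49, 40, 29, 22, 16, 7 bp

PvuII sites (CAGCTG) start at positions 38, 83, 132.
PvuII cuts after base 3 of each site, so after positions 40, 85, 134.
BglII sites (AGATCT) start at positions 69, 141.
BglII cuts after the first base of each site, so after positions 69, 141.
Combined cut positions: 40, 69, 85, 134, 141.
Linear molecule, 5 cuts → 6 fragments:
  1–40 → 40 bp
  41–69 → 29 bp
  70–85 → 16 bp
  86–134 → 49 bp
  135–141 → 7 bp
  142–163 → 22 bp
Sorted largest to smallest: 49, 40, 29, 22, 16, 7 bp.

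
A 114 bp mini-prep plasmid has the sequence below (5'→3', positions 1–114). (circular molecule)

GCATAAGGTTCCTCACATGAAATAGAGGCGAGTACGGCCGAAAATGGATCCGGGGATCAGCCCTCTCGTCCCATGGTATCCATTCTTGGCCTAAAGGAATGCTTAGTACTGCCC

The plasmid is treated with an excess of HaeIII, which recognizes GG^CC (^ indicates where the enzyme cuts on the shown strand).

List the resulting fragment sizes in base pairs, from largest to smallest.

HaeIII sites (GGCC) start at positions 36, 88.
HaeIII cuts after base 2 of each site, so after positions 37, 89.
Circular molecule, 2 cuts → 2 fragments:
  38–89 → 52 bp
  90–114 then 1–37 → 25 + 37 = 62 bp
Sorted largest to smallest: 62, 52 bp.

62, 52 bp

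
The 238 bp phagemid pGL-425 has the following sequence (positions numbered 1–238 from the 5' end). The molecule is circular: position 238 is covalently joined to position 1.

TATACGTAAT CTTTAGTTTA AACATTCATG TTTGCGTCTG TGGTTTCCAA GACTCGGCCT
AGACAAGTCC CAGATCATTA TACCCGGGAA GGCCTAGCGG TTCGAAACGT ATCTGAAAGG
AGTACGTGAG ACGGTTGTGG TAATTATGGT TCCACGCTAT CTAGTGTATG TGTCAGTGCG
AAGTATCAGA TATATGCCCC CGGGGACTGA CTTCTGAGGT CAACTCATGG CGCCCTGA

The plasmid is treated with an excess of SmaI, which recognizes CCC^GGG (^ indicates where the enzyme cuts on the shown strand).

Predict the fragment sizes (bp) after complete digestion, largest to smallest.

SmaI sites (CCCGGG) start at positions 83, 199.
SmaI cuts after base 3 of each site, so after positions 85, 201.
Circular molecule, 2 cuts → 2 fragments:
  86–201 → 116 bp
  202–238 then 1–85 → 37 + 85 = 122 bp
Sorted largest to smallest: 122, 116 bp.

122, 116 bp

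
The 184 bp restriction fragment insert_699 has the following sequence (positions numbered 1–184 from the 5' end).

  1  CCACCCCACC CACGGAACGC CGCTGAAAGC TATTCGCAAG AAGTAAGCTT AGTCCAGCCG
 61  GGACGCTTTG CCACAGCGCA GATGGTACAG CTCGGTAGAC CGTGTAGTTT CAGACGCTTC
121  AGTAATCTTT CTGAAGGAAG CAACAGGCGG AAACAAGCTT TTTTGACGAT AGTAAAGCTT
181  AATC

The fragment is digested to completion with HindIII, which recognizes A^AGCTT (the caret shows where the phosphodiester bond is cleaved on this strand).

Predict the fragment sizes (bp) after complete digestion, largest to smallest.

HindIII sites (AAGCTT) start at positions 45, 155, 175.
HindIII cuts after the first base of each site, so after positions 45, 155, 175.
Linear molecule, 3 cuts → 4 fragments:
  1–45 → 45 bp
  46–155 → 110 bp
  156–175 → 20 bp
  176–184 → 9 bp
Sorted largest to smallest: 110, 45, 20, 9 bp.

110, 45, 20, 9 bp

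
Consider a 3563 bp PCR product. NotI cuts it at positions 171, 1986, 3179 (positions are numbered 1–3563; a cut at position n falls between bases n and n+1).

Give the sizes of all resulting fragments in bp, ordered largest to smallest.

1815, 1193, 384, 171 bp

Linear molecule, 3 cuts → 4 fragments:
  171 − 0 = 171 bp
  1986 − 171 = 1815 bp
  3179 − 1986 = 1193 bp
  3563 − 3179 = 384 bp
Sorted largest to smallest: 1815, 1193, 384, 171 bp.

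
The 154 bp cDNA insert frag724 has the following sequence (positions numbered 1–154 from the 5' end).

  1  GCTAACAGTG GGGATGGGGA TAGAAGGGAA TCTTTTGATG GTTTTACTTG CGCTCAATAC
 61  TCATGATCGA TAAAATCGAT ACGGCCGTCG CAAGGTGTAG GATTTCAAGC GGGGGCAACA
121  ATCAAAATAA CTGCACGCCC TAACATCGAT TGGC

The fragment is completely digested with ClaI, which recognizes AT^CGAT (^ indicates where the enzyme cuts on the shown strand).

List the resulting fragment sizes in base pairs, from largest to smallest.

70, 67, 9, 8 bp

ClaI sites (ATCGAT) start at positions 66, 75, 145.
ClaI cuts after base 2 of each site, so after positions 67, 76, 146.
Linear molecule, 3 cuts → 4 fragments:
  1–67 → 67 bp
  68–76 → 9 bp
  77–146 → 70 bp
  147–154 → 8 bp
Sorted largest to smallest: 70, 67, 9, 8 bp.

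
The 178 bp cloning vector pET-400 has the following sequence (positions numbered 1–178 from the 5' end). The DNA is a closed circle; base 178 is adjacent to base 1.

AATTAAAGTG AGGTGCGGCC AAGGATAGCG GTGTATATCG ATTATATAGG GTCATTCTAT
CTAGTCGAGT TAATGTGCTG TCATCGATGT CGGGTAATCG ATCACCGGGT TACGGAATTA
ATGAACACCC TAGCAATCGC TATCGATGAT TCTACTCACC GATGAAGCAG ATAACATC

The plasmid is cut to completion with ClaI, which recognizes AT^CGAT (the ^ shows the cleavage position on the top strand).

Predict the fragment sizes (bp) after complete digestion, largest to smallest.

ClaI sites (ATCGAT) start at positions 37, 83, 97, 142.
ClaI cuts after base 2 of each site, so after positions 38, 84, 98, 143.
Circular molecule, 4 cuts → 4 fragments:
  39–84 → 46 bp
  85–98 → 14 bp
  99–143 → 45 bp
  144–178 then 1–38 → 35 + 38 = 73 bp
Sorted largest to smallest: 73, 46, 45, 14 bp.

73, 46, 45, 14 bp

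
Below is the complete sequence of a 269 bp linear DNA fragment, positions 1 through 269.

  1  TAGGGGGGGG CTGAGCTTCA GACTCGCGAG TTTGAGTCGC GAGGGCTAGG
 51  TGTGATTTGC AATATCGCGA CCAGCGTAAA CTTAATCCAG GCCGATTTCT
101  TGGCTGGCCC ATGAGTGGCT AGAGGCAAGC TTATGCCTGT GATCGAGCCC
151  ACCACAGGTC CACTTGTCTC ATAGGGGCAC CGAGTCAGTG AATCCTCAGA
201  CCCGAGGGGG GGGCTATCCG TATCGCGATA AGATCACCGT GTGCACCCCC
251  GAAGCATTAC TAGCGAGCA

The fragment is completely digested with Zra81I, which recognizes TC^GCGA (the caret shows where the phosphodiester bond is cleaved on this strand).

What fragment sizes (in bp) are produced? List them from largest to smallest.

158, 45, 28, 25, 13 bp

Zra81I sites (TCGCGA) start at positions 24, 37, 65, 223.
Zra81I cuts after base 2 of each site, so after positions 25, 38, 66, 224.
Linear molecule, 4 cuts → 5 fragments:
  1–25 → 25 bp
  26–38 → 13 bp
  39–66 → 28 bp
  67–224 → 158 bp
  225–269 → 45 bp
Sorted largest to smallest: 158, 45, 28, 25, 13 bp.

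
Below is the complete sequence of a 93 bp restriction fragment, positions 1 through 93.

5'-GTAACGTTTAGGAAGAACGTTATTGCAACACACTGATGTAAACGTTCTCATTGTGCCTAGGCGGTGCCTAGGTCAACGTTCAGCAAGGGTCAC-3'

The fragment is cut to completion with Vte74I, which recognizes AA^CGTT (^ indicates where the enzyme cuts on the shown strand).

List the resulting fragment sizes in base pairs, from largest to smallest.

34, 25, 17, 13, 4 bp

Vte74I sites (AACGTT) start at positions 3, 16, 41, 75.
Vte74I cuts after base 2 of each site, so after positions 4, 17, 42, 76.
Linear molecule, 4 cuts → 5 fragments:
  1–4 → 4 bp
  5–17 → 13 bp
  18–42 → 25 bp
  43–76 → 34 bp
  77–93 → 17 bp
Sorted largest to smallest: 34, 25, 17, 13, 4 bp.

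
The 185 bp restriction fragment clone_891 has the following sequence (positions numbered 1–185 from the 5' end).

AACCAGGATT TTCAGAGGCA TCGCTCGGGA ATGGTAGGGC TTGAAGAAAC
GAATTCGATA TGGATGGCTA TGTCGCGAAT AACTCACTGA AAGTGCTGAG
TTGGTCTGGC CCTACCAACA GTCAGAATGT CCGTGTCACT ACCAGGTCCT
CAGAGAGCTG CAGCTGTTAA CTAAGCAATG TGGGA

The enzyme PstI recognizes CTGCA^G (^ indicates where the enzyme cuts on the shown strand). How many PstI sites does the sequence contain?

CTGCAG occurs starting at position 158.
PstI cuts at 1 site.

1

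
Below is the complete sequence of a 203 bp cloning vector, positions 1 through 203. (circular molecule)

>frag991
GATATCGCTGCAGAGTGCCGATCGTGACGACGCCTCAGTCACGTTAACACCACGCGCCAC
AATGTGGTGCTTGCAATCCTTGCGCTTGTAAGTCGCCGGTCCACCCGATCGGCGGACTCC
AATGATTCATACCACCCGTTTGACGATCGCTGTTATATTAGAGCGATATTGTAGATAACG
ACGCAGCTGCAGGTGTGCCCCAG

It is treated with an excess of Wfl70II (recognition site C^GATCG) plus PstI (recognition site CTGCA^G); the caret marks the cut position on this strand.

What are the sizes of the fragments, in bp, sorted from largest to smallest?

Wfl70II sites (CGATCG) start at positions 19, 106, 144.
Wfl70II cuts after the first base of each site, so after positions 19, 106, 144.
PstI sites (CTGCAG) start at positions 8, 187.
PstI cuts after base 5 of each site (before the last base), so after positions 12, 191.
Combined cut positions: 12, 19, 106, 144, 191.
Circular molecule, 5 cuts → 5 fragments:
  13–19 → 7 bp
  20–106 → 87 bp
  107–144 → 38 bp
  145–191 → 47 bp
  192–203 then 1–12 → 12 + 12 = 24 bp
Sorted largest to smallest: 87, 47, 38, 24, 7 bp.

87, 47, 38, 24, 7 bp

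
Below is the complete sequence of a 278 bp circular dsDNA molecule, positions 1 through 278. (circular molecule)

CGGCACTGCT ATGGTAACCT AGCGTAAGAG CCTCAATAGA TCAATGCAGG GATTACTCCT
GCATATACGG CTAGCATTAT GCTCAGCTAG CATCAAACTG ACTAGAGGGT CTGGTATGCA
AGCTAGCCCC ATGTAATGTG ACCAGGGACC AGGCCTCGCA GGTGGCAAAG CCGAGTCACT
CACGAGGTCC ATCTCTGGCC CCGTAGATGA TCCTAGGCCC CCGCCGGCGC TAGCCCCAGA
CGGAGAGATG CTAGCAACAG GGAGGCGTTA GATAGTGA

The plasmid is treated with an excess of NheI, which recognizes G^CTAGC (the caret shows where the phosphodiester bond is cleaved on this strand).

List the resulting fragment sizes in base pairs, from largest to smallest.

NheI sites (GCTAGC) start at positions 70, 86, 122, 229, 250.
NheI cuts after the first base of each site, so after positions 70, 86, 122, 229, 250.
Circular molecule, 5 cuts → 5 fragments:
  71–86 → 16 bp
  87–122 → 36 bp
  123–229 → 107 bp
  230–250 → 21 bp
  251–278 then 1–70 → 28 + 70 = 98 bp
Sorted largest to smallest: 107, 98, 36, 21, 16 bp.

107, 98, 36, 21, 16 bp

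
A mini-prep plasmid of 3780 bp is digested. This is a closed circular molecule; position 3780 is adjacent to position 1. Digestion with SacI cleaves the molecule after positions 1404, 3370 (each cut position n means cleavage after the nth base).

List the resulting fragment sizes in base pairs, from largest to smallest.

1966, 1814 bp

Circular molecule, 2 cuts → 2 fragments:
  3370 − 1404 = 1966 bp
  wrap: 3780 − 3370 + 1404 = 1814 bp
Sorted largest to smallest: 1966, 1814 bp.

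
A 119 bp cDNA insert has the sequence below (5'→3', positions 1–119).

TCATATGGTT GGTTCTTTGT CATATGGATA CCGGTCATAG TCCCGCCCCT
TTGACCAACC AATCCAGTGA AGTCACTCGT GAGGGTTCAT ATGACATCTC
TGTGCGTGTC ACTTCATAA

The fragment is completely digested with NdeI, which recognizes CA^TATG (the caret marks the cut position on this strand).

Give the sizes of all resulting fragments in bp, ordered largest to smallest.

NdeI sites (CATATG) start at positions 2, 21, 88.
NdeI cuts after base 2 of each site, so after positions 3, 22, 89.
Linear molecule, 3 cuts → 4 fragments:
  1–3 → 3 bp
  4–22 → 19 bp
  23–89 → 67 bp
  90–119 → 30 bp
Sorted largest to smallest: 67, 30, 19, 3 bp.

67, 30, 19, 3 bp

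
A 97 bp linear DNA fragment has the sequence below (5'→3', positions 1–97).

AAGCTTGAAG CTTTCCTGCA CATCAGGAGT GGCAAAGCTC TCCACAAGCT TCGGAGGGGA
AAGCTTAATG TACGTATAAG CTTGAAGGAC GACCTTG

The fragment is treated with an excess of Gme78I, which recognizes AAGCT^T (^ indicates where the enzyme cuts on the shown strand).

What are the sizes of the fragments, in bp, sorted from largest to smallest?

Gme78I sites (AAGCTT) start at positions 1, 8, 46, 61, 78.
Gme78I cuts after base 5 of each site (before the last base), so after positions 5, 12, 50, 65, 82.
Linear molecule, 5 cuts → 6 fragments:
  1–5 → 5 bp
  6–12 → 7 bp
  13–50 → 38 bp
  51–65 → 15 bp
  66–82 → 17 bp
  83–97 → 15 bp
Sorted largest to smallest: 38, 17, 15, 15, 7, 5 bp.

38, 17, 15, 15, 7, 5 bp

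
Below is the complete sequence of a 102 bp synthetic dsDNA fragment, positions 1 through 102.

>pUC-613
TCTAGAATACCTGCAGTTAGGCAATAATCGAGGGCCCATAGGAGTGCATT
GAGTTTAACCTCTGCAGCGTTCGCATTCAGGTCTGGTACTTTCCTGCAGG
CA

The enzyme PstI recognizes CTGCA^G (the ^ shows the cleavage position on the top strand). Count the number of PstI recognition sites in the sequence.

3

CTGCAG occurs starting at positions 11, 62, 94.
PstI cuts at 3 sites.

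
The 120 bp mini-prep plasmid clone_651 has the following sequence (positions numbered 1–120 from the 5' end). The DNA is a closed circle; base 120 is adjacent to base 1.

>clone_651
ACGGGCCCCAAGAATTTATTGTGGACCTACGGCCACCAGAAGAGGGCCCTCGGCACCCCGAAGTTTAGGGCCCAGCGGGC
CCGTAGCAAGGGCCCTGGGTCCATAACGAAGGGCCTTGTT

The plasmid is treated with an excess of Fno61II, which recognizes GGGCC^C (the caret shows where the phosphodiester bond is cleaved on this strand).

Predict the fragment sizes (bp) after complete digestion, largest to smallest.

Fno61II sites (GGGCCC) start at positions 3, 44, 68, 77, 90.
Fno61II cuts after base 5 of each site (before the last base), so after positions 7, 48, 72, 81, 94.
Circular molecule, 5 cuts → 5 fragments:
  8–48 → 41 bp
  49–72 → 24 bp
  73–81 → 9 bp
  82–94 → 13 bp
  95–120 then 1–7 → 26 + 7 = 33 bp
Sorted largest to smallest: 41, 33, 24, 13, 9 bp.

41, 33, 24, 13, 9 bp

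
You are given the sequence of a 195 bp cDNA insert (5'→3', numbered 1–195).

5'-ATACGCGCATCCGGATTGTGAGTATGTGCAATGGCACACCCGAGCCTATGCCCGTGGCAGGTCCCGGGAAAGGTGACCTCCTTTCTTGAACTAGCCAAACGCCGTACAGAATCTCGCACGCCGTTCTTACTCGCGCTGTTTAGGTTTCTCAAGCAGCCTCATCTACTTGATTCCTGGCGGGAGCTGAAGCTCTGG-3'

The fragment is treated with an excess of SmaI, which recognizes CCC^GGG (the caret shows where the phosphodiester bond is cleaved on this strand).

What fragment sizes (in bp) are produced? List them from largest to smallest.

The SmaI site (CCCGGG) starts at position 63.
SmaI cuts after base 3 of each site, so after position 65.
Linear molecule, 1 cut → 2 fragments:
  1–65 → 65 bp
  66–195 → 130 bp
Sorted largest to smallest: 130, 65 bp.

130, 65 bp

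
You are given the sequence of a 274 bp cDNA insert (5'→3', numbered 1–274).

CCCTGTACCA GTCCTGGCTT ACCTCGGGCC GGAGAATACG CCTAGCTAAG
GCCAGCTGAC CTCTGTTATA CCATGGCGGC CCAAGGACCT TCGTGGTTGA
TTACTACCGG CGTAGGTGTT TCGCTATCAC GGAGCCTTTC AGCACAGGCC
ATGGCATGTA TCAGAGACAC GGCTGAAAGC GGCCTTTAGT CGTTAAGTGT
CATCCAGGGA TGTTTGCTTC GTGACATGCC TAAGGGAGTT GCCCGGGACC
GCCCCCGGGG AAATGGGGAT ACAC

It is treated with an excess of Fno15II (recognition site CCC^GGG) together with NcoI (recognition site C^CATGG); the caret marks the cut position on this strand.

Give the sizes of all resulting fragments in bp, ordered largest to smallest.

95, 78, 71, 18, 12 bp

Fno15II sites (CCCGGG) start at positions 242, 254.
Fno15II cuts after base 3 of each site, so after positions 244, 256.
NcoI sites (CCATGG) start at positions 71, 149.
NcoI cuts after the first base of each site, so after positions 71, 149.
Combined cut positions: 71, 149, 244, 256.
Linear molecule, 4 cuts → 5 fragments:
  1–71 → 71 bp
  72–149 → 78 bp
  150–244 → 95 bp
  245–256 → 12 bp
  257–274 → 18 bp
Sorted largest to smallest: 95, 78, 71, 18, 12 bp.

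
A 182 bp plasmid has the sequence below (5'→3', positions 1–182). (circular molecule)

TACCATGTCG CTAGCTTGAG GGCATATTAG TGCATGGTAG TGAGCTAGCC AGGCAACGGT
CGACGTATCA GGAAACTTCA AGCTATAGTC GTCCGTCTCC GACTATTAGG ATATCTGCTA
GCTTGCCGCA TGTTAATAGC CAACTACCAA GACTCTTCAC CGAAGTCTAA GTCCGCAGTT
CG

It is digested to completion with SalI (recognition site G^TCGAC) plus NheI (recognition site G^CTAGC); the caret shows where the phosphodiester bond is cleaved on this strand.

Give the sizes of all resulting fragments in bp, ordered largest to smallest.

75, 58, 34, 15 bp

The SalI site (GTCGAC) starts at position 59.
SalI cuts after the first base of each site, so after position 59.
NheI sites (GCTAGC) start at positions 10, 44, 117.
NheI cuts after the first base of each site, so after positions 10, 44, 117.
Combined cut positions: 10, 44, 59, 117.
Circular molecule, 4 cuts → 4 fragments:
  11–44 → 34 bp
  45–59 → 15 bp
  60–117 → 58 bp
  118–182 then 1–10 → 65 + 10 = 75 bp
Sorted largest to smallest: 75, 58, 34, 15 bp.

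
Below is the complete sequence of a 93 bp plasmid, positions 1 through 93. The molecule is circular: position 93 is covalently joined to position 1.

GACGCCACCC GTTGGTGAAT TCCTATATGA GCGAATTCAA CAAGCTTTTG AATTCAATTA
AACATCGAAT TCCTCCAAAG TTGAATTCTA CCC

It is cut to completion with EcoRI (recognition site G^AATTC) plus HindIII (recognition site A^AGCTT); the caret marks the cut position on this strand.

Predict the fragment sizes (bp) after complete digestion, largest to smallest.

EcoRI sites (GAATTC) start at positions 17, 33, 50, 67, 83.
EcoRI cuts after the first base of each site, so after positions 17, 33, 50, 67, 83.
The HindIII site (AAGCTT) starts at position 42.
HindIII cuts after the first base of each site, so after position 42.
Combined cut positions: 17, 33, 42, 50, 67, 83.
Circular molecule, 6 cuts → 6 fragments:
  18–33 → 16 bp
  34–42 → 9 bp
  43–50 → 8 bp
  51–67 → 17 bp
  68–83 → 16 bp
  84–93 then 1–17 → 10 + 17 = 27 bp
Sorted largest to smallest: 27, 17, 16, 16, 9, 8 bp.

27, 17, 16, 16, 9, 8 bp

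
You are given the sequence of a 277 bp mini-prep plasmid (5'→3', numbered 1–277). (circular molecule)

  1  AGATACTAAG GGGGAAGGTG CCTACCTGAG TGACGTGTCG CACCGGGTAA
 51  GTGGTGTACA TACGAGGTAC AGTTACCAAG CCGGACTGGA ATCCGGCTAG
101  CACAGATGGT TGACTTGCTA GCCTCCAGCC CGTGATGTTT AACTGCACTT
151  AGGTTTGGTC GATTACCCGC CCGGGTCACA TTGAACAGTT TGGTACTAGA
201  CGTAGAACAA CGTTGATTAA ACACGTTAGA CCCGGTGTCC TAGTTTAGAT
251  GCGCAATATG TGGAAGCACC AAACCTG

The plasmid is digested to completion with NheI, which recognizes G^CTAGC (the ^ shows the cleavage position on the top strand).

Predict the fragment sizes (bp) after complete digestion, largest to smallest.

NheI sites (GCTAGC) start at positions 96, 117.
NheI cuts after the first base of each site, so after positions 96, 117.
Circular molecule, 2 cuts → 2 fragments:
  97–117 → 21 bp
  118–277 then 1–96 → 160 + 96 = 256 bp
Sorted largest to smallest: 256, 21 bp.

256, 21 bp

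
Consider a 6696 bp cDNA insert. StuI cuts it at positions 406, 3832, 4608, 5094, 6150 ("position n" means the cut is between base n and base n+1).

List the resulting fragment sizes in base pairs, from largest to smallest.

Linear molecule, 5 cuts → 6 fragments:
  406 − 0 = 406 bp
  3832 − 406 = 3426 bp
  4608 − 3832 = 776 bp
  5094 − 4608 = 486 bp
  6150 − 5094 = 1056 bp
  6696 − 6150 = 546 bp
Sorted largest to smallest: 3426, 1056, 776, 546, 486, 406 bp.

3426, 1056, 776, 546, 486, 406 bp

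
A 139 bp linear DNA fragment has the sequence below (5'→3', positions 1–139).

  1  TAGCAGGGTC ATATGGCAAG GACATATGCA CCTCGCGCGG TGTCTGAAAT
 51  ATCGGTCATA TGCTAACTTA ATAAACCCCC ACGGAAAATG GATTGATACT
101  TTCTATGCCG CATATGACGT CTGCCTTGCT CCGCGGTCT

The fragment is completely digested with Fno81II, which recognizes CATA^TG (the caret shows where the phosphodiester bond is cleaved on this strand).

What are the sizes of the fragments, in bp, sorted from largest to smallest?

54, 34, 25, 13, 13 bp

Fno81II sites (CATATG) start at positions 10, 23, 57, 111.
Fno81II cuts after base 4 of each site, so after positions 13, 26, 60, 114.
Linear molecule, 4 cuts → 5 fragments:
  1–13 → 13 bp
  14–26 → 13 bp
  27–60 → 34 bp
  61–114 → 54 bp
  115–139 → 25 bp
Sorted largest to smallest: 54, 34, 25, 13, 13 bp.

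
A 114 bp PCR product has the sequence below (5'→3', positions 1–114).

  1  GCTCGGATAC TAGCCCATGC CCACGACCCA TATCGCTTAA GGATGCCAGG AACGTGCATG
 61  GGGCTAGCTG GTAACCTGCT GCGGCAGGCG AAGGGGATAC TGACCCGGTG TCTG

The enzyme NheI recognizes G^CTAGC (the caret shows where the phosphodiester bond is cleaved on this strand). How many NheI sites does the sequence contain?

GCTAGC occurs starting at position 63.
NheI cuts at 1 site.

1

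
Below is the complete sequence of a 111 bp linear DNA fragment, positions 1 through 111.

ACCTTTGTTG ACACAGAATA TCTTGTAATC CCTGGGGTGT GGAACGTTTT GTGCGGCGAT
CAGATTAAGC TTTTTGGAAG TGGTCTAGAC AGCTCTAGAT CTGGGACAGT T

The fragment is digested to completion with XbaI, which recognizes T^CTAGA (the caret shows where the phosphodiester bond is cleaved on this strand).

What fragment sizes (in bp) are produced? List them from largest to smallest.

XbaI sites (TCTAGA) start at positions 84, 94.
XbaI cuts after the first base of each site, so after positions 84, 94.
Linear molecule, 2 cuts → 3 fragments:
  1–84 → 84 bp
  85–94 → 10 bp
  95–111 → 17 bp
Sorted largest to smallest: 84, 17, 10 bp.

84, 17, 10 bp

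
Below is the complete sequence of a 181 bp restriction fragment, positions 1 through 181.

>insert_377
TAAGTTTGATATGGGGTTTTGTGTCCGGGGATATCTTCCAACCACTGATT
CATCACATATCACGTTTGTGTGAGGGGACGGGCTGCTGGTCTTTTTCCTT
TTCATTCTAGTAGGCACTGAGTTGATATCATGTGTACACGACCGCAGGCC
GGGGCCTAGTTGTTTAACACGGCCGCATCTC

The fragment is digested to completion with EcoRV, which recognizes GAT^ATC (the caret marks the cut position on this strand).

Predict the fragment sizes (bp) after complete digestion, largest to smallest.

EcoRV sites (GATATC) start at positions 30, 124.
EcoRV cuts after base 3 of each site, so after positions 32, 126.
Linear molecule, 2 cuts → 3 fragments:
  1–32 → 32 bp
  33–126 → 94 bp
  127–181 → 55 bp
Sorted largest to smallest: 94, 55, 32 bp.

94, 55, 32 bp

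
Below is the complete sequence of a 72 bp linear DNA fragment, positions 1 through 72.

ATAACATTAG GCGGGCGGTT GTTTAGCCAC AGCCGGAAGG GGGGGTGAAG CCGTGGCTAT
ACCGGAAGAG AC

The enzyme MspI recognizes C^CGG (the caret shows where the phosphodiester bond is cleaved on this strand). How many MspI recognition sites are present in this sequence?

2

CCGG occurs starting at positions 33, 62.
MspI cuts at 2 sites.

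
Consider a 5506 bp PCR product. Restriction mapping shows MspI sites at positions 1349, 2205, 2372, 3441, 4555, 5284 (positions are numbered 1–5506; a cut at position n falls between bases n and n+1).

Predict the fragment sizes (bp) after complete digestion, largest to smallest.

Linear molecule, 6 cuts → 7 fragments:
  1349 − 0 = 1349 bp
  2205 − 1349 = 856 bp
  2372 − 2205 = 167 bp
  3441 − 2372 = 1069 bp
  4555 − 3441 = 1114 bp
  5284 − 4555 = 729 bp
  5506 − 5284 = 222 bp
Sorted largest to smallest: 1349, 1114, 1069, 856, 729, 222, 167 bp.

1349, 1114, 1069, 856, 729, 222, 167 bp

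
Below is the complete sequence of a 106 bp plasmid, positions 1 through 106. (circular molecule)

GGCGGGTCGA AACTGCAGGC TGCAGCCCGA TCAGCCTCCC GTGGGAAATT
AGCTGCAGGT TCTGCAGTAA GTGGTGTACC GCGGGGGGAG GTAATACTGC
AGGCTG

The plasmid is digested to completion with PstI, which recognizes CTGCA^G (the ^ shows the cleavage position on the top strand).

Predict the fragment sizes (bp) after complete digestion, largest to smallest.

PstI sites (CTGCAG) start at positions 13, 20, 53, 62, 97.
PstI cuts after base 5 of each site (before the last base), so after positions 17, 24, 57, 66, 101.
Circular molecule, 5 cuts → 5 fragments:
  18–24 → 7 bp
  25–57 → 33 bp
  58–66 → 9 bp
  67–101 → 35 bp
  102–106 then 1–17 → 5 + 17 = 22 bp
Sorted largest to smallest: 35, 33, 22, 9, 7 bp.

35, 33, 22, 9, 7 bp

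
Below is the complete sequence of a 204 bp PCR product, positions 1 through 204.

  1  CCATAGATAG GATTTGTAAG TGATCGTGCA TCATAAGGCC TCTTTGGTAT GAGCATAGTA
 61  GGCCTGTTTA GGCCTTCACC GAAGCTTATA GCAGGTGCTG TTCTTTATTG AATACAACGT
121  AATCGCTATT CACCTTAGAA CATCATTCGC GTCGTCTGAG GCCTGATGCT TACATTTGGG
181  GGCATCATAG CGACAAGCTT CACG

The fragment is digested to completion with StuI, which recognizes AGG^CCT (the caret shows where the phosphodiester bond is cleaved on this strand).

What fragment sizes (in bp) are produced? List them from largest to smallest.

StuI sites (AGGCCT) start at positions 36, 60, 70, 159.
StuI cuts after base 3 of each site, so after positions 38, 62, 72, 161.
Linear molecule, 4 cuts → 5 fragments:
  1–38 → 38 bp
  39–62 → 24 bp
  63–72 → 10 bp
  73–161 → 89 bp
  162–204 → 43 bp
Sorted largest to smallest: 89, 43, 38, 24, 10 bp.

89, 43, 38, 24, 10 bp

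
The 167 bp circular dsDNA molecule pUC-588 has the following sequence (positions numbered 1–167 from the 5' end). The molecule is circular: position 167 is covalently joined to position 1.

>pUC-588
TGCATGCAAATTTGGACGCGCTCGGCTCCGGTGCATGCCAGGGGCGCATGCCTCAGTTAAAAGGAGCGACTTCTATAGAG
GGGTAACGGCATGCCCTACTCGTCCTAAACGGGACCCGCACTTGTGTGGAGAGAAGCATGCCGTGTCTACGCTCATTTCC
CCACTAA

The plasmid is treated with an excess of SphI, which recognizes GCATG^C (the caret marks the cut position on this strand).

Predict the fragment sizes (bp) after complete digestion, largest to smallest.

47, 43, 33, 31, 13 bp

SphI sites (GCATGC) start at positions 2, 33, 46, 89, 136.
SphI cuts after base 5 of each site (before the last base), so after positions 6, 37, 50, 93, 140.
Circular molecule, 5 cuts → 5 fragments:
  7–37 → 31 bp
  38–50 → 13 bp
  51–93 → 43 bp
  94–140 → 47 bp
  141–167 then 1–6 → 27 + 6 = 33 bp
Sorted largest to smallest: 47, 43, 33, 31, 13 bp.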